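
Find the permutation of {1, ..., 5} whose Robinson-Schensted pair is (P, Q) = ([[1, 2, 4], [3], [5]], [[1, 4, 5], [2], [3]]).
5 3 1 2 4

Reverse the RSK construction: for i from n down to 1, find the cell of Q containing i, remove the entry at that cell from P, and reverse-bump it up through P; the value ejected from row 1 is w(i).

Step i=5: Q has 5 at row 1, column 3; remove that cell from P, ejecting 4. So w(5) = 4. P is now [[1, 2], [3], [5]].
Step i=4: Q has 4 at row 1, column 2; remove that cell from P, ejecting 2. So w(4) = 2. P is now [[1], [3], [5]].
Step i=3: Q has 3 at row 3, column 1; remove 5 from row 3 of P and reverse-bump: 5 enters row 2 and ejects 3; 3 enters row 1 and ejects 1. So w(3) = 1. P is now [[3], [5]].
Step i=2: Q has 2 at row 2, column 1; remove 5 from row 2 of P and reverse-bump: 5 enters row 1 and ejects 3. So w(2) = 3. P is now [[5]].
Step i=1: Q has 1 at row 1, column 1; remove that cell from P, ejecting 5. So w(1) = 5. P is now [].

So w = 5 3 1 2 4.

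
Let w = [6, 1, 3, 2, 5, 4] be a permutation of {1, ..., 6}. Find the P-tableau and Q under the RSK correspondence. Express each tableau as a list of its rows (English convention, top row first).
Insert each entry of the permutation into P by Schensted row insertion, recording in Q the position of each new cell.

Insert 6: appended to row 1. P = [[6]].
Insert 1: 1 bumps 6 from row 1; 6 starts row 2. P = [[1], [6]].
Insert 3: appended to row 1. P = [[1, 3], [6]].
Insert 2: 2 bumps 3 from row 1; 3 bumps 6 from row 2; 6 starts row 3. P = [[1, 2], [3], [6]].
Insert 5: appended to row 1. P = [[1, 2, 5], [3], [6]].
Insert 4: 4 bumps 5 from row 1; 5 appends to row 2. P = [[1, 2, 4], [3, 5], [6]].

So P = [[1, 2, 4], [3, 5], [6]], Q = [[1, 3, 5], [2, 6], [4]].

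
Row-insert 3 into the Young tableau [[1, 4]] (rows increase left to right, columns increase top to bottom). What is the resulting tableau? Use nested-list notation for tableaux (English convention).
In row 1, 3 replaces 4 (the leftmost entry greater than 3); 4 is bumped to row 2. 4 starts a new row 2. The new tableau is [[1, 3], [4]].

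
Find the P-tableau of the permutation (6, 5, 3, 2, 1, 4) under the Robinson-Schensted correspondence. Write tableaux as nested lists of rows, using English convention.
Insert 6: appended to row 1. P = [[6]].
Insert 5: 5 bumps 6 from row 1; 6 starts row 2. P = [[5], [6]].
Insert 3: 3 bumps 5 from row 1; 5 bumps 6 from row 2; 6 starts row 3. P = [[3], [5], [6]].
Insert 2: 2 bumps 3 from row 1; 3 bumps 5 from row 2; 5 bumps 6 from row 3; 6 starts row 4. P = [[2], [3], [5], [6]].
Insert 1: 1 bumps 2 from row 1; 2 bumps 3 from row 2; 3 bumps 5 from row 3; 5 bumps 6 from row 4; 6 starts row 5. P = [[1], [2], [3], [5], [6]].
Insert 4: appended to row 1. P = [[1, 4], [2], [3], [5], [6]].

So P = [[1, 4], [2], [3], [5], [6]].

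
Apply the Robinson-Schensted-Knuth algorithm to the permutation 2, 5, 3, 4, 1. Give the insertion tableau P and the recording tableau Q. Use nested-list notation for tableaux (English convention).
Insert each entry of the permutation into P by Schensted row insertion, recording in Q the position of each new cell.

Insert 2: appended to row 1. P = [[2]].
Insert 5: appended to row 1. P = [[2, 5]].
Insert 3: 3 bumps 5 from row 1; 5 starts row 2. P = [[2, 3], [5]].
Insert 4: appended to row 1. P = [[2, 3, 4], [5]].
Insert 1: 1 bumps 2 from row 1; 2 bumps 5 from row 2; 5 starts row 3. P = [[1, 3, 4], [2], [5]].

So P = [[1, 3, 4], [2], [5]], Q = [[1, 2, 4], [3], [5]].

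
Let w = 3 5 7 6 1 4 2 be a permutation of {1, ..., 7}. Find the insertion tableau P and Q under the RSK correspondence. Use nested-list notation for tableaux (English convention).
P = [[1, 2, 6], [3, 4], [5], [7]], Q = [[1, 2, 3], [4, 6], [5], [7]]

Insert each entry of the permutation into P by Schensted row insertion, recording in Q the position of each new cell.

Insert 3: appended to row 1. P = [[3]].
Insert 5: appended to row 1. P = [[3, 5]].
Insert 7: appended to row 1. P = [[3, 5, 7]].
Insert 6: 6 bumps 7 from row 1; 7 starts row 2. P = [[3, 5, 6], [7]].
Insert 1: 1 bumps 3 from row 1; 3 bumps 7 from row 2; 7 starts row 3. P = [[1, 5, 6], [3], [7]].
Insert 4: 4 bumps 5 from row 1; 5 appends to row 2. P = [[1, 4, 6], [3, 5], [7]].
Insert 2: 2 bumps 4 from row 1; 4 bumps 5 from row 2; 5 bumps 7 from row 3; 7 starts row 4. P = [[1, 2, 6], [3, 4], [5], [7]].

So P = [[1, 2, 6], [3, 4], [5], [7]], Q = [[1, 2, 3], [4, 6], [5], [7]].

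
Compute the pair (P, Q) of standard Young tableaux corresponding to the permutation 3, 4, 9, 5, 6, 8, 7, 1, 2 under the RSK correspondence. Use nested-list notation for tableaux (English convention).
P = [[1, 2, 5, 6, 7], [3, 4], [8], [9]], Q = [[1, 2, 3, 5, 6], [4, 9], [7], [8]]

Insert each entry of the permutation into P by Schensted row insertion, recording in Q the position of each new cell.

Insert 3: appended to row 1. P = [[3]].
Insert 4: appended to row 1. P = [[3, 4]].
Insert 9: appended to row 1. P = [[3, 4, 9]].
Insert 5: 5 bumps 9 from row 1; 9 starts row 2. P = [[3, 4, 5], [9]].
Insert 6: appended to row 1. P = [[3, 4, 5, 6], [9]].
Insert 8: appended to row 1. P = [[3, 4, 5, 6, 8], [9]].
Insert 7: 7 bumps 8 from row 1; 8 bumps 9 from row 2; 9 starts row 3. P = [[3, 4, 5, 6, 7], [8], [9]].
Insert 1: 1 bumps 3 from row 1; 3 bumps 8 from row 2; 8 bumps 9 from row 3; 9 starts row 4. P = [[1, 4, 5, 6, 7], [3], [8], [9]].
Insert 2: 2 bumps 4 from row 1; 4 appends to row 2. P = [[1, 2, 5, 6, 7], [3, 4], [8], [9]].

So P = [[1, 2, 5, 6, 7], [3, 4], [8], [9]], Q = [[1, 2, 3, 5, 6], [4, 9], [7], [8]].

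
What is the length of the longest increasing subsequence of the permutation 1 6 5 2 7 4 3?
3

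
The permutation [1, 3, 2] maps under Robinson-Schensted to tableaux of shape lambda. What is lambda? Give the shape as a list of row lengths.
Row-insert each entry into an empty tableau.

After inserting 1: P = [[1]].
After inserting 3: P = [[1, 3]].
After inserting 2: P = [[1, 2], [3]].

The final insertion tableau P = [[1, 2], [3]] has shape [2, 1].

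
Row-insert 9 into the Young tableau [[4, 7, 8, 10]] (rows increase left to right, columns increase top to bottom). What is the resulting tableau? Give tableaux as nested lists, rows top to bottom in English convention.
[[4, 7, 8, 9], [10]]

In row 1, 9 replaces 10 (the leftmost entry greater than 9); 10 is bumped to row 2. 10 starts a new row 2. The new tableau is [[4, 7, 8, 9], [10]].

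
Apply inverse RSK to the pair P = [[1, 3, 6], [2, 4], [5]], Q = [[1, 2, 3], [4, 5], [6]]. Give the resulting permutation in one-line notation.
2 5 6 1 4 3

Reverse the RSK construction: for i from n down to 1, find the cell of Q containing i, remove the entry at that cell from P, and reverse-bump it up through P; the value ejected from row 1 is w(i).

Step i=6: Q has 6 at row 3, column 1; remove 5 from row 3 of P and reverse-bump: 5 enters row 2 and ejects 4; 4 enters row 1 and ejects 3. So w(6) = 3. P is now [[1, 4, 6], [2, 5]].
Step i=5: Q has 5 at row 2, column 2; remove 5 from row 2 of P and reverse-bump: 5 enters row 1 and ejects 4. So w(5) = 4. P is now [[1, 5, 6], [2]].
Step i=4: Q has 4 at row 2, column 1; remove 2 from row 2 of P and reverse-bump: 2 enters row 1 and ejects 1. So w(4) = 1. P is now [[2, 5, 6]].
Step i=3: Q has 3 at row 1, column 3; remove that cell from P, ejecting 6. So w(3) = 6. P is now [[2, 5]].
Step i=2: Q has 2 at row 1, column 2; remove that cell from P, ejecting 5. So w(2) = 5. P is now [[2]].
Step i=1: Q has 1 at row 1, column 1; remove that cell from P, ejecting 2. So w(1) = 2. P is now [].

So w = 2 5 6 1 4 3.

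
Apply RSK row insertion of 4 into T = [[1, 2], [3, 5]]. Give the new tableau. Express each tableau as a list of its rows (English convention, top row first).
[[1, 2, 4], [3, 5]]

4 is larger than every entry of row 1, so it is appended to row 1. The new tableau is [[1, 2, 4], [3, 5]].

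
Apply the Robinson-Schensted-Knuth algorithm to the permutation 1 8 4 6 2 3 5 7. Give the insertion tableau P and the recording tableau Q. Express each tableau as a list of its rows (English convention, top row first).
Insert each entry of the permutation into P by Schensted row insertion, recording in Q the position of each new cell.

After inserting 1: P = [[1]].
After inserting 8: P = [[1, 8]].
After inserting 4: P = [[1, 4], [8]].
After inserting 6: P = [[1, 4, 6], [8]].
After inserting 2: P = [[1, 2, 6], [4], [8]].
After inserting 3: P = [[1, 2, 3], [4, 6], [8]].
After inserting 5: P = [[1, 2, 3, 5], [4, 6], [8]].
After inserting 7: P = [[1, 2, 3, 5, 7], [4, 6], [8]].

So P = [[1, 2, 3, 5, 7], [4, 6], [8]], Q = [[1, 2, 4, 7, 8], [3, 6], [5]].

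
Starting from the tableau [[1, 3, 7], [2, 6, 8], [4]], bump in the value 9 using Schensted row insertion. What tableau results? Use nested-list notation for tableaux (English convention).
[[1, 3, 7, 9], [2, 6, 8], [4]]

9 is larger than every entry of row 1, so it is appended to row 1. The new tableau is [[1, 3, 7, 9], [2, 6, 8], [4]].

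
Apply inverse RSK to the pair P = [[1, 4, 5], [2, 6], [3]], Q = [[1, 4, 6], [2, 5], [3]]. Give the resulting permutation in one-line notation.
Reverse RSK: for i = n, n-1, ..., 1, locate i in Q, remove the corresponding corner cell from P, and reverse-bump its entry up through P; the value ejected from row 1 is w(i).

So w = 3 2 1 6 4 5.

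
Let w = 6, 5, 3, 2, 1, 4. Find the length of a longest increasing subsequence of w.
2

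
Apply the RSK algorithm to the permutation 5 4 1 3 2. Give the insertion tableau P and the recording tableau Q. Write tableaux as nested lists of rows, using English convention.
P = [[1, 2], [3], [4], [5]], Q = [[1, 4], [2], [3], [5]]

Insert each entry of the permutation into P by Schensted row insertion, recording in Q the position of each new cell.

Insert 5: appended to row 1. P = [[5]], Q = [[1]].
Insert 4: 4 bumps 5 from row 1; 5 starts row 2. P = [[4], [5]], Q = [[1], [2]].
Insert 1: 1 bumps 4 from row 1; 4 bumps 5 from row 2; 5 starts row 3. P = [[1], [4], [5]], Q = [[1], [2], [3]].
Insert 3: appended to row 1. P = [[1, 3], [4], [5]], Q = [[1, 4], [2], [3]].
Insert 2: 2 bumps 3 from row 1; 3 bumps 4 from row 2; 4 bumps 5 from row 3; 5 starts row 4. P = [[1, 2], [3], [4], [5]], Q = [[1, 4], [2], [3], [5]].

So P = [[1, 2], [3], [4], [5]], Q = [[1, 4], [2], [3], [5]].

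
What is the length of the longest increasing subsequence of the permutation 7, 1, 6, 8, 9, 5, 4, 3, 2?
4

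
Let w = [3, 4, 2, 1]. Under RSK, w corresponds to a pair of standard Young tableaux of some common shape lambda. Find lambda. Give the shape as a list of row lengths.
[2, 1, 1]

Row-insert each entry into an empty tableau.

After inserting 3: P = [[3]].
After inserting 4: P = [[3, 4]].
After inserting 2: P = [[2, 4], [3]].
After inserting 1: P = [[1, 4], [2], [3]].

The final insertion tableau P = [[1, 4], [2], [3]] has shape [2, 1, 1].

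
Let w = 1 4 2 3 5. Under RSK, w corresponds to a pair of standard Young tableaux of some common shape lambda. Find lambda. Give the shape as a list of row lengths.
Row-insert each entry into an empty tableau.

After inserting 1: P = [[1]].
After inserting 4: P = [[1, 4]].
After inserting 2: P = [[1, 2], [4]].
After inserting 3: P = [[1, 2, 3], [4]].
After inserting 5: P = [[1, 2, 3, 5], [4]].

The final insertion tableau P = [[1, 2, 3, 5], [4]] has shape [4, 1].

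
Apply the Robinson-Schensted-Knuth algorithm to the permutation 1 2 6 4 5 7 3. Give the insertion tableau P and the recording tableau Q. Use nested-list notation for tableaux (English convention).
P = [[1, 2, 3, 5, 7], [4], [6]], Q = [[1, 2, 3, 5, 6], [4], [7]]

Insert each entry of the permutation into P by Schensted row insertion, recording in Q the position of each new cell.

After inserting 1: P = [[1]].
After inserting 2: P = [[1, 2]].
After inserting 6: P = [[1, 2, 6]].
After inserting 4: P = [[1, 2, 4], [6]].
After inserting 5: P = [[1, 2, 4, 5], [6]].
After inserting 7: P = [[1, 2, 4, 5, 7], [6]].
After inserting 3: P = [[1, 2, 3, 5, 7], [4], [6]].

So P = [[1, 2, 3, 5, 7], [4], [6]], Q = [[1, 2, 3, 5, 6], [4], [7]].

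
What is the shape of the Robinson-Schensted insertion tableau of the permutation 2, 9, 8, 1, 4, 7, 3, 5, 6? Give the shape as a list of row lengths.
[4, 3, 1, 1]

Row-insert each entry into an empty tableau.

After inserting 2: P = [[2]].
After inserting 9: P = [[2, 9]].
After inserting 8: P = [[2, 8], [9]].
After inserting 1: P = [[1, 8], [2], [9]].
After inserting 4: P = [[1, 4], [2, 8], [9]].
After inserting 7: P = [[1, 4, 7], [2, 8], [9]].
After inserting 3: P = [[1, 3, 7], [2, 4], [8], [9]].
After inserting 5: P = [[1, 3, 5], [2, 4, 7], [8], [9]].
After inserting 6: P = [[1, 3, 5, 6], [2, 4, 7], [8], [9]].

The final insertion tableau P = [[1, 3, 5, 6], [2, 4, 7], [8], [9]] has shape [4, 3, 1, 1].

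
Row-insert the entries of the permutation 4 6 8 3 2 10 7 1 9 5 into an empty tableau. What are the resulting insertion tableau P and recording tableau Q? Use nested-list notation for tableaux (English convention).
P = [[1, 5, 7, 9], [2, 6, 10], [3, 8], [4]], Q = [[1, 2, 3, 6], [4, 7, 9], [5, 10], [8]]

Insert each entry of the permutation into P by Schensted row insertion, recording in Q the position of each new cell.

After inserting 4: P = [[4]].
After inserting 6: P = [[4, 6]].
After inserting 8: P = [[4, 6, 8]].
After inserting 3: P = [[3, 6, 8], [4]].
After inserting 2: P = [[2, 6, 8], [3], [4]].
After inserting 10: P = [[2, 6, 8, 10], [3], [4]].
After inserting 7: P = [[2, 6, 7, 10], [3, 8], [4]].
After inserting 1: P = [[1, 6, 7, 10], [2, 8], [3], [4]].
After inserting 9: P = [[1, 6, 7, 9], [2, 8, 10], [3], [4]].
After inserting 5: P = [[1, 5, 7, 9], [2, 6, 10], [3, 8], [4]].

So P = [[1, 5, 7, 9], [2, 6, 10], [3, 8], [4]], Q = [[1, 2, 3, 6], [4, 7, 9], [5, 10], [8]].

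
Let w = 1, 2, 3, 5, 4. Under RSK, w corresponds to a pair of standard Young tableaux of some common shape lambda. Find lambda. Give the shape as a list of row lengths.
[4, 1]

Row-insert each entry into an empty tableau.

After inserting 1: P = [[1]].
After inserting 2: P = [[1, 2]].
After inserting 3: P = [[1, 2, 3]].
After inserting 5: P = [[1, 2, 3, 5]].
After inserting 4: P = [[1, 2, 3, 4], [5]].

The final insertion tableau P = [[1, 2, 3, 4], [5]] has shape [4, 1].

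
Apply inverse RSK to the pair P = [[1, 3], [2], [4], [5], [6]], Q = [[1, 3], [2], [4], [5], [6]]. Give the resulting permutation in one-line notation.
Reverse RSK: for i = n, n-1, ..., 1, locate i in Q, remove the corresponding corner cell from P, and reverse-bump its entry up through P; the value ejected from row 1 is w(i).

So w = 6 2 5 4 3 1.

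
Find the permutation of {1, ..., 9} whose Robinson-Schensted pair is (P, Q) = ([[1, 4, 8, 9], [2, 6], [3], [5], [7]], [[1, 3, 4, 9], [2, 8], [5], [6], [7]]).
7 5 6 8 3 2 1 4 9

Reverse the RSK construction: for i from n down to 1, find the cell of Q containing i, remove the entry at that cell from P, and reverse-bump it up through P; the value ejected from row 1 is w(i).

Step i=9: Q has 9 at row 1, column 4; remove that cell from P, ejecting 9. So w(9) = 9. P is now [[1, 4, 8], [2, 6], [3], [5], [7]].
Step i=8: Q has 8 at row 2, column 2; remove 6 from row 2 of P and reverse-bump: 6 enters row 1 and ejects 4. So w(8) = 4. P is now [[1, 6, 8], [2], [3], [5], [7]].
Step i=7: Q has 7 at row 5, column 1; remove 7 from row 5 of P and reverse-bump: 7 enters row 4 and ejects 5; 5 enters row 3 and ejects 3; 3 enters row 2 and ejects 2; 2 enters row 1 and ejects 1. So w(7) = 1. P is now [[2, 6, 8], [3], [5], [7]].
Step i=6: Q has 6 at row 4, column 1; remove 7 from row 4 of P and reverse-bump: 7 enters row 3 and ejects 5; 5 enters row 2 and ejects 3; 3 enters row 1 and ejects 2. So w(6) = 2. P is now [[3, 6, 8], [5], [7]].
Step i=5: Q has 5 at row 3, column 1; remove 7 from row 3 of P and reverse-bump: 7 enters row 2 and ejects 5; 5 enters row 1 and ejects 3. So w(5) = 3. P is now [[5, 6, 8], [7]].
Step i=4: Q has 4 at row 1, column 3; remove that cell from P, ejecting 8. So w(4) = 8. P is now [[5, 6], [7]].
Step i=3: Q has 3 at row 1, column 2; remove that cell from P, ejecting 6. So w(3) = 6. P is now [[5], [7]].
Step i=2: Q has 2 at row 2, column 1; remove 7 from row 2 of P and reverse-bump: 7 enters row 1 and ejects 5. So w(2) = 5. P is now [[7]].
Step i=1: Q has 1 at row 1, column 1; remove that cell from P, ejecting 7. So w(1) = 7. P is now [].

So w = 7 5 6 8 3 2 1 4 9.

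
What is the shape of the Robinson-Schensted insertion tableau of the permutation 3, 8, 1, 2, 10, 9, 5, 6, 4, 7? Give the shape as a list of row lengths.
[5, 3, 1, 1]

Row-insert each entry into an empty tableau.

After inserting 3: P = [[3]].
After inserting 8: P = [[3, 8]].
After inserting 1: P = [[1, 8], [3]].
After inserting 2: P = [[1, 2], [3, 8]].
After inserting 10: P = [[1, 2, 10], [3, 8]].
After inserting 9: P = [[1, 2, 9], [3, 8, 10]].
After inserting 5: P = [[1, 2, 5], [3, 8, 9], [10]].
After inserting 6: P = [[1, 2, 5, 6], [3, 8, 9], [10]].
After inserting 4: P = [[1, 2, 4, 6], [3, 5, 9], [8], [10]].
After inserting 7: P = [[1, 2, 4, 6, 7], [3, 5, 9], [8], [10]].

The final insertion tableau P = [[1, 2, 4, 6, 7], [3, 5, 9], [8], [10]] has shape [5, 3, 1, 1].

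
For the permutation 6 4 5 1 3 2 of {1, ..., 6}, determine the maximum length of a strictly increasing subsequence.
2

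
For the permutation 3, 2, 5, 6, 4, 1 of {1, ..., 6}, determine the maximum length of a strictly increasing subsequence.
3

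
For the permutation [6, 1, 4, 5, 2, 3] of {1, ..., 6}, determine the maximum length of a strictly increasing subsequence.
3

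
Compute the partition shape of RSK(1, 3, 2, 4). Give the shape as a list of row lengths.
Row-insert each entry into an empty tableau.

After inserting 1: P = [[1]].
After inserting 3: P = [[1, 3]].
After inserting 2: P = [[1, 2], [3]].
After inserting 4: P = [[1, 2, 4], [3]].

The final insertion tableau P = [[1, 2, 4], [3]] has shape [3, 1].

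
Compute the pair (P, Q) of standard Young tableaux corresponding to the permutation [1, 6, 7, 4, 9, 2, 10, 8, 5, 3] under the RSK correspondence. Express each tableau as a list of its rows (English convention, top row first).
Insert each entry of the permutation into P by Schensted row insertion, recording in Q the position of each new cell.

Insert 1: appended to row 1. P = [[1]].
Insert 6: appended to row 1. P = [[1, 6]].
Insert 7: appended to row 1. P = [[1, 6, 7]].
Insert 4: 4 bumps 6 from row 1; 6 starts row 2. P = [[1, 4, 7], [6]].
Insert 9: appended to row 1. P = [[1, 4, 7, 9], [6]].
Insert 2: 2 bumps 4 from row 1; 4 bumps 6 from row 2; 6 starts row 3. P = [[1, 2, 7, 9], [4], [6]].
Insert 10: appended to row 1. P = [[1, 2, 7, 9, 10], [4], [6]].
Insert 8: 8 bumps 9 from row 1; 9 appends to row 2. P = [[1, 2, 7, 8, 10], [4, 9], [6]].
Insert 5: 5 bumps 7 from row 1; 7 bumps 9 from row 2; 9 appends to row 3. P = [[1, 2, 5, 8, 10], [4, 7], [6, 9]].
Insert 3: 3 bumps 5 from row 1; 5 bumps 7 from row 2; 7 bumps 9 from row 3; 9 starts row 4. P = [[1, 2, 3, 8, 10], [4, 5], [6, 7], [9]].

So P = [[1, 2, 3, 8, 10], [4, 5], [6, 7], [9]], Q = [[1, 2, 3, 5, 7], [4, 8], [6, 9], [10]].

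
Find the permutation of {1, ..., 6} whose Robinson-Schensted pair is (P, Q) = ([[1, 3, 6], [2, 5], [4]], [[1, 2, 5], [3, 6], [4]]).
4 5 2 1 6 3

Reverse the RSK construction: for i from n down to 1, find the cell of Q containing i, remove the entry at that cell from P, and reverse-bump it up through P; the value ejected from row 1 is w(i).

Step i=6: Q has 6 at row 2, column 2; remove 5 from row 2 of P and reverse-bump: 5 enters row 1 and ejects 3. So w(6) = 3. P is now [[1, 5, 6], [2], [4]].
Step i=5: Q has 5 at row 1, column 3; remove that cell from P, ejecting 6. So w(5) = 6. P is now [[1, 5], [2], [4]].
Step i=4: Q has 4 at row 3, column 1; remove 4 from row 3 of P and reverse-bump: 4 enters row 2 and ejects 2; 2 enters row 1 and ejects 1. So w(4) = 1. P is now [[2, 5], [4]].
Step i=3: Q has 3 at row 2, column 1; remove 4 from row 2 of P and reverse-bump: 4 enters row 1 and ejects 2. So w(3) = 2. P is now [[4, 5]].
Step i=2: Q has 2 at row 1, column 2; remove that cell from P, ejecting 5. So w(2) = 5. P is now [[4]].
Step i=1: Q has 1 at row 1, column 1; remove that cell from P, ejecting 4. So w(1) = 4. P is now [].

So w = 4 5 2 1 6 3.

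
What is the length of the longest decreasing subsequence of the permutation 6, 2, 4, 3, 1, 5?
4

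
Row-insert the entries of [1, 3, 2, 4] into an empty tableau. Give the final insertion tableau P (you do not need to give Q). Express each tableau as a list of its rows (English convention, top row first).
P = [[1, 2, 4], [3]]

Insert 1: appended to row 1. P = [[1]].
Insert 3: appended to row 1. P = [[1, 3]].
Insert 2: 2 bumps 3 from row 1; 3 starts row 2. P = [[1, 2], [3]].
Insert 4: appended to row 1. P = [[1, 2, 4], [3]].

So P = [[1, 2, 4], [3]].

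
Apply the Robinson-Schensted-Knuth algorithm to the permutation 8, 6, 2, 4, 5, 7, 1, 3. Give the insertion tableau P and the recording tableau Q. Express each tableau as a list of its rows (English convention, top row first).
Insert each entry of the permutation into P by Schensted row insertion, recording in Q the position of each new cell.

Insert 8: appended to row 1. P = [[8]], Q = [[1]].
Insert 6: 6 bumps 8 from row 1; 8 starts row 2. P = [[6], [8]], Q = [[1], [2]].
Insert 2: 2 bumps 6 from row 1; 6 bumps 8 from row 2; 8 starts row 3. P = [[2], [6], [8]], Q = [[1], [2], [3]].
Insert 4: appended to row 1. P = [[2, 4], [6], [8]], Q = [[1, 4], [2], [3]].
Insert 5: appended to row 1. P = [[2, 4, 5], [6], [8]], Q = [[1, 4, 5], [2], [3]].
Insert 7: appended to row 1. P = [[2, 4, 5, 7], [6], [8]], Q = [[1, 4, 5, 6], [2], [3]].
Insert 1: 1 bumps 2 from row 1; 2 bumps 6 from row 2; 6 bumps 8 from row 3; 8 starts row 4. P = [[1, 4, 5, 7], [2], [6], [8]], Q = [[1, 4, 5, 6], [2], [3], [7]].
Insert 3: 3 bumps 4 from row 1; 4 appends to row 2. P = [[1, 3, 5, 7], [2, 4], [6], [8]], Q = [[1, 4, 5, 6], [2, 8], [3], [7]].

So P = [[1, 3, 5, 7], [2, 4], [6], [8]], Q = [[1, 4, 5, 6], [2, 8], [3], [7]].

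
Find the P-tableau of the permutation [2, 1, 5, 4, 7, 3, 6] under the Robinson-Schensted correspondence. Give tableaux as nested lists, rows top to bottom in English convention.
Insert 2: appended to row 1. P = [[2]].
Insert 1: 1 bumps 2 from row 1; 2 starts row 2. P = [[1], [2]].
Insert 5: appended to row 1. P = [[1, 5], [2]].
Insert 4: 4 bumps 5 from row 1; 5 appends to row 2. P = [[1, 4], [2, 5]].
Insert 7: appended to row 1. P = [[1, 4, 7], [2, 5]].
Insert 3: 3 bumps 4 from row 1; 4 bumps 5 from row 2; 5 starts row 3. P = [[1, 3, 7], [2, 4], [5]].
Insert 6: 6 bumps 7 from row 1; 7 appends to row 2. P = [[1, 3, 6], [2, 4, 7], [5]].

So P = [[1, 3, 6], [2, 4, 7], [5]].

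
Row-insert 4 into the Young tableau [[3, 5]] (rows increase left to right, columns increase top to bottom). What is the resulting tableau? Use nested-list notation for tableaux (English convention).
In row 1, 4 replaces 5 (the leftmost entry greater than 4); 5 is bumped to row 2. 5 starts a new row 2. The new tableau is [[3, 4], [5]].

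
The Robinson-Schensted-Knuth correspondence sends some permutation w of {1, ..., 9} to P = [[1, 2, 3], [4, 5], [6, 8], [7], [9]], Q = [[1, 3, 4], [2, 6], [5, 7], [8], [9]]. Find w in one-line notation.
7 1 4 9 2 8 6 5 3

Reverse the RSK construction: for i from n down to 1, find the cell of Q containing i, remove the entry at that cell from P, and reverse-bump it up through P; the value ejected from row 1 is w(i).

Step i=9: Q has 9 at row 5, column 1; remove 9 from row 5 of P and reverse-bump: 9 enters row 4 and ejects 7; 7 enters row 3 and ejects 6; 6 enters row 2 and ejects 5; 5 enters row 1 and ejects 3. So w(9) = 3. P is now [[1, 2, 5], [4, 6], [7, 8], [9]].
Step i=8: Q has 8 at row 4, column 1; remove 9 from row 4 of P and reverse-bump: 9 enters row 3 and ejects 8; 8 enters row 2 and ejects 6; 6 enters row 1 and ejects 5. So w(8) = 5. P is now [[1, 2, 6], [4, 8], [7, 9]].
Step i=7: Q has 7 at row 3, column 2; remove 9 from row 3 of P and reverse-bump: 9 enters row 2 and ejects 8; 8 enters row 1 and ejects 6. So w(7) = 6. P is now [[1, 2, 8], [4, 9], [7]].
Step i=6: Q has 6 at row 2, column 2; remove 9 from row 2 of P and reverse-bump: 9 enters row 1 and ejects 8. So w(6) = 8. P is now [[1, 2, 9], [4], [7]].
Step i=5: Q has 5 at row 3, column 1; remove 7 from row 3 of P and reverse-bump: 7 enters row 2 and ejects 4; 4 enters row 1 and ejects 2. So w(5) = 2. P is now [[1, 4, 9], [7]].
Step i=4: Q has 4 at row 1, column 3; remove that cell from P, ejecting 9. So w(4) = 9. P is now [[1, 4], [7]].
Step i=3: Q has 3 at row 1, column 2; remove that cell from P, ejecting 4. So w(3) = 4. P is now [[1], [7]].
Step i=2: Q has 2 at row 2, column 1; remove 7 from row 2 of P and reverse-bump: 7 enters row 1 and ejects 1. So w(2) = 1. P is now [[7]].
Step i=1: Q has 1 at row 1, column 1; remove that cell from P, ejecting 7. So w(1) = 7. P is now [].

So w = 7 1 4 9 2 8 6 5 3.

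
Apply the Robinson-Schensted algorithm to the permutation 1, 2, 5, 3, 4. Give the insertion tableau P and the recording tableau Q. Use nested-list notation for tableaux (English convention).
P = [[1, 2, 3, 4], [5]], Q = [[1, 2, 3, 5], [4]]

Insert each entry of the permutation into P by Schensted row insertion, recording in Q the position of each new cell.

Insert 1: appended to row 1. P = [[1]].
Insert 2: appended to row 1. P = [[1, 2]].
Insert 5: appended to row 1. P = [[1, 2, 5]].
Insert 3: 3 bumps 5 from row 1; 5 starts row 2. P = [[1, 2, 3], [5]].
Insert 4: appended to row 1. P = [[1, 2, 3, 4], [5]].

So P = [[1, 2, 3, 4], [5]], Q = [[1, 2, 3, 5], [4]].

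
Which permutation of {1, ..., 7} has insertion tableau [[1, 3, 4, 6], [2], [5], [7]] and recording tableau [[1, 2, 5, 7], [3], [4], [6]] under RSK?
Reverse the RSK construction: for i from n down to 1, find the cell of Q containing i, remove the entry at that cell from P, and reverse-bump it up through P; the value ejected from row 1 is w(i).

Step i=7: Q has 7 at row 1, column 4; remove that cell from P, ejecting 6. So w(7) = 6. P is now [[1, 3, 4], [2], [5], [7]].
Step i=6: Q has 6 at row 4, column 1; remove 7 from row 4 of P and reverse-bump: 7 enters row 3 and ejects 5; 5 enters row 2 and ejects 2; 2 enters row 1 and ejects 1. So w(6) = 1. P is now [[2, 3, 4], [5], [7]].
Step i=5: Q has 5 at row 1, column 3; remove that cell from P, ejecting 4. So w(5) = 4. P is now [[2, 3], [5], [7]].
Step i=4: Q has 4 at row 3, column 1; remove 7 from row 3 of P and reverse-bump: 7 enters row 2 and ejects 5; 5 enters row 1 and ejects 3. So w(4) = 3. P is now [[2, 5], [7]].
Step i=3: Q has 3 at row 2, column 1; remove 7 from row 2 of P and reverse-bump: 7 enters row 1 and ejects 5. So w(3) = 5. P is now [[2, 7]].
Step i=2: Q has 2 at row 1, column 2; remove that cell from P, ejecting 7. So w(2) = 7. P is now [[2]].
Step i=1: Q has 1 at row 1, column 1; remove that cell from P, ejecting 2. So w(1) = 2. P is now [].

So w = 2 7 5 3 4 1 6.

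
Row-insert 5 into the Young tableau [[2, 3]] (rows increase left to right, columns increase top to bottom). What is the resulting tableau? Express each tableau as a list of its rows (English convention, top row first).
5 is larger than every entry of row 1, so it is appended to row 1. The new tableau is [[2, 3, 5]].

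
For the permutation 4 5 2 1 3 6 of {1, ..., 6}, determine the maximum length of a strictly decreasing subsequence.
3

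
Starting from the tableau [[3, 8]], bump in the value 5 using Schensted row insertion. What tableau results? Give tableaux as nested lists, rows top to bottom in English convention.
[[3, 5], [8]]

In row 1, 5 replaces 8 (the leftmost entry greater than 5); 8 is bumped to row 2. 8 starts a new row 2. The new tableau is [[3, 5], [8]].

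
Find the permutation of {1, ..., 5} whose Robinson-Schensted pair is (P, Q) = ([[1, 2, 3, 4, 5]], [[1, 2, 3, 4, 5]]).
Reverse the RSK construction: for i from n down to 1, find the cell of Q containing i, remove the entry at that cell from P, and reverse-bump it up through P; the value ejected from row 1 is w(i).

Step i=5: Q has 5 at row 1, column 5; remove that cell from P, ejecting 5. So w(5) = 5. P is now [[1, 2, 3, 4]].
Step i=4: Q has 4 at row 1, column 4; remove that cell from P, ejecting 4. So w(4) = 4. P is now [[1, 2, 3]].
Step i=3: Q has 3 at row 1, column 3; remove that cell from P, ejecting 3. So w(3) = 3. P is now [[1, 2]].
Step i=2: Q has 2 at row 1, column 2; remove that cell from P, ejecting 2. So w(2) = 2. P is now [[1]].
Step i=1: Q has 1 at row 1, column 1; remove that cell from P, ejecting 1. So w(1) = 1. P is now [].

So w = 1 2 3 4 5.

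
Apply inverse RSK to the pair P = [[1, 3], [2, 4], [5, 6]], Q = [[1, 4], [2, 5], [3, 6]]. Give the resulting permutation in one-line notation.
Reverse RSK: for i = n, n-1, ..., 1, locate i in Q, remove the corresponding corner cell from P, and reverse-bump its entry up through P; the value ejected from row 1 is w(i).

So w = 5 2 1 6 4 3.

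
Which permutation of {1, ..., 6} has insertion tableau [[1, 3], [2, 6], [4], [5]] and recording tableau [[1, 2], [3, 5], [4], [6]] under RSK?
Reverse the RSK construction: for i from n down to 1, find the cell of Q containing i, remove the entry at that cell from P, and reverse-bump it up through P; the value ejected from row 1 is w(i).

Step i=6: Q has 6 at row 4, column 1; remove 5 from row 4 of P and reverse-bump: 5 enters row 3 and ejects 4; 4 enters row 2 and ejects 2; 2 enters row 1 and ejects 1. So w(6) = 1. P is now [[2, 3], [4, 6], [5]].
Step i=5: Q has 5 at row 2, column 2; remove 6 from row 2 of P and reverse-bump: 6 enters row 1 and ejects 3. So w(5) = 3. P is now [[2, 6], [4], [5]].
Step i=4: Q has 4 at row 3, column 1; remove 5 from row 3 of P and reverse-bump: 5 enters row 2 and ejects 4; 4 enters row 1 and ejects 2. So w(4) = 2. P is now [[4, 6], [5]].
Step i=3: Q has 3 at row 2, column 1; remove 5 from row 2 of P and reverse-bump: 5 enters row 1 and ejects 4. So w(3) = 4. P is now [[5, 6]].
Step i=2: Q has 2 at row 1, column 2; remove that cell from P, ejecting 6. So w(2) = 6. P is now [[5]].
Step i=1: Q has 1 at row 1, column 1; remove that cell from P, ejecting 5. So w(1) = 5. P is now [].

So w = 5 6 4 2 3 1.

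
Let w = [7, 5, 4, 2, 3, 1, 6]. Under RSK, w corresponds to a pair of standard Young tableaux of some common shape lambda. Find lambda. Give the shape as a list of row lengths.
Row-insert each entry into an empty tableau.

After inserting 7: P = [[7]].
After inserting 5: P = [[5], [7]].
After inserting 4: P = [[4], [5], [7]].
After inserting 2: P = [[2], [4], [5], [7]].
After inserting 3: P = [[2, 3], [4], [5], [7]].
After inserting 1: P = [[1, 3], [2], [4], [5], [7]].
After inserting 6: P = [[1, 3, 6], [2], [4], [5], [7]].

The final insertion tableau P = [[1, 3, 6], [2], [4], [5], [7]] has shape [3, 1, 1, 1, 1].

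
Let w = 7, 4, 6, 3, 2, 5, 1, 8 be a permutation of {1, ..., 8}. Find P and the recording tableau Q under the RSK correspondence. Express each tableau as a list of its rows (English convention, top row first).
Insert each entry of the permutation into P by Schensted row insertion, recording in Q the position of each new cell.

After inserting 7: P = [[7]].
After inserting 4: P = [[4], [7]].
After inserting 6: P = [[4, 6], [7]].
After inserting 3: P = [[3, 6], [4], [7]].
After inserting 2: P = [[2, 6], [3], [4], [7]].
After inserting 5: P = [[2, 5], [3, 6], [4], [7]].
After inserting 1: P = [[1, 5], [2, 6], [3], [4], [7]].
After inserting 8: P = [[1, 5, 8], [2, 6], [3], [4], [7]].

So P = [[1, 5, 8], [2, 6], [3], [4], [7]], Q = [[1, 3, 8], [2, 6], [4], [5], [7]].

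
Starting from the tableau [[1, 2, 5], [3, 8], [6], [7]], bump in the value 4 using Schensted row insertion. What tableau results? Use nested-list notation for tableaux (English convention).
[[1, 2, 4], [3, 5], [6, 8], [7]]

In row 1, 4 replaces 5 (the leftmost entry greater than 4); 5 is bumped to row 2. In row 2, 5 replaces 8 (the leftmost entry greater than 5); 8 is bumped to row 3. 8 is appended to row 3. The new tableau is [[1, 2, 4], [3, 5], [6, 8], [7]].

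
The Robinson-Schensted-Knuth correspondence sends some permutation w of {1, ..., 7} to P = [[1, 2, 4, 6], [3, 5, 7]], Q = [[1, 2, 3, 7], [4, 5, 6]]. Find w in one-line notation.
3 5 7 1 2 4 6

Reverse the RSK construction: for i from n down to 1, find the cell of Q containing i, remove the entry at that cell from P, and reverse-bump it up through P; the value ejected from row 1 is w(i).

Step i=7: Q has 7 at row 1, column 4; remove that cell from P, ejecting 6. So w(7) = 6. P is now [[1, 2, 4], [3, 5, 7]].
Step i=6: Q has 6 at row 2, column 3; remove 7 from row 2 of P and reverse-bump: 7 enters row 1 and ejects 4. So w(6) = 4. P is now [[1, 2, 7], [3, 5]].
Step i=5: Q has 5 at row 2, column 2; remove 5 from row 2 of P and reverse-bump: 5 enters row 1 and ejects 2. So w(5) = 2. P is now [[1, 5, 7], [3]].
Step i=4: Q has 4 at row 2, column 1; remove 3 from row 2 of P and reverse-bump: 3 enters row 1 and ejects 1. So w(4) = 1. P is now [[3, 5, 7]].
Step i=3: Q has 3 at row 1, column 3; remove that cell from P, ejecting 7. So w(3) = 7. P is now [[3, 5]].
Step i=2: Q has 2 at row 1, column 2; remove that cell from P, ejecting 5. So w(2) = 5. P is now [[3]].
Step i=1: Q has 1 at row 1, column 1; remove that cell from P, ejecting 3. So w(1) = 3. P is now [].

So w = 3 5 7 1 2 4 6.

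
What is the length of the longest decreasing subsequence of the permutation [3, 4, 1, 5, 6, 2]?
2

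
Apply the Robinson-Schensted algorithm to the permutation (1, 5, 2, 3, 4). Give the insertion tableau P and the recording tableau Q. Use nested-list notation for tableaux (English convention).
P = [[1, 2, 3, 4], [5]], Q = [[1, 2, 4, 5], [3]]

Insert each entry of the permutation into P by Schensted row insertion, recording in Q the position of each new cell.

After inserting 1: P = [[1]].
After inserting 5: P = [[1, 5]].
After inserting 2: P = [[1, 2], [5]].
After inserting 3: P = [[1, 2, 3], [5]].
After inserting 4: P = [[1, 2, 3, 4], [5]].

So P = [[1, 2, 3, 4], [5]], Q = [[1, 2, 4, 5], [3]].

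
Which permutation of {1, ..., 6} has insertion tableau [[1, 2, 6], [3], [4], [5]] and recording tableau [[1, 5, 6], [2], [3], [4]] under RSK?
Reverse the RSK construction: for i from n down to 1, find the cell of Q containing i, remove the entry at that cell from P, and reverse-bump it up through P; the value ejected from row 1 is w(i).

Step i=6: Q has 6 at row 1, column 3; remove that cell from P, ejecting 6. So w(6) = 6. P is now [[1, 2], [3], [4], [5]].
Step i=5: Q has 5 at row 1, column 2; remove that cell from P, ejecting 2. So w(5) = 2. P is now [[1], [3], [4], [5]].
Step i=4: Q has 4 at row 4, column 1; remove 5 from row 4 of P and reverse-bump: 5 enters row 3 and ejects 4; 4 enters row 2 and ejects 3; 3 enters row 1 and ejects 1. So w(4) = 1. P is now [[3], [4], [5]].
Step i=3: Q has 3 at row 3, column 1; remove 5 from row 3 of P and reverse-bump: 5 enters row 2 and ejects 4; 4 enters row 1 and ejects 3. So w(3) = 3. P is now [[4], [5]].
Step i=2: Q has 2 at row 2, column 1; remove 5 from row 2 of P and reverse-bump: 5 enters row 1 and ejects 4. So w(2) = 4. P is now [[5]].
Step i=1: Q has 1 at row 1, column 1; remove that cell from P, ejecting 5. So w(1) = 5. P is now [].

So w = 5 4 3 1 2 6.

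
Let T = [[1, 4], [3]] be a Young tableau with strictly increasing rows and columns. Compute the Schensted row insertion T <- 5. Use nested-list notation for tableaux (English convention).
5 is larger than every entry of row 1, so it is appended to row 1. The new tableau is [[1, 4, 5], [3]].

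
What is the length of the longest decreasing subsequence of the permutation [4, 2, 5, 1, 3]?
3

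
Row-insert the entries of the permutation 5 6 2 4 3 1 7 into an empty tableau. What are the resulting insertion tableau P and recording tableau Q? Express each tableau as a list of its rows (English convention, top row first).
P = [[1, 3, 7], [2, 6], [4], [5]], Q = [[1, 2, 7], [3, 4], [5], [6]]

Insert each entry of the permutation into P by Schensted row insertion, recording in Q the position of each new cell.

Insert 5: appended to row 1. P = [[5]].
Insert 6: appended to row 1. P = [[5, 6]].
Insert 2: 2 bumps 5 from row 1; 5 starts row 2. P = [[2, 6], [5]].
Insert 4: 4 bumps 6 from row 1; 6 appends to row 2. P = [[2, 4], [5, 6]].
Insert 3: 3 bumps 4 from row 1; 4 bumps 5 from row 2; 5 starts row 3. P = [[2, 3], [4, 6], [5]].
Insert 1: 1 bumps 2 from row 1; 2 bumps 4 from row 2; 4 bumps 5 from row 3; 5 starts row 4. P = [[1, 3], [2, 6], [4], [5]].
Insert 7: appended to row 1. P = [[1, 3, 7], [2, 6], [4], [5]].

So P = [[1, 3, 7], [2, 6], [4], [5]], Q = [[1, 2, 7], [3, 4], [5], [6]].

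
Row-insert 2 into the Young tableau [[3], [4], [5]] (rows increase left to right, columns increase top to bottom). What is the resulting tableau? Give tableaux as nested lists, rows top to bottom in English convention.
In row 1, 2 replaces 3 (the leftmost entry greater than 2); 3 is bumped to row 2. In row 2, 3 replaces 4 (the leftmost entry greater than 3); 4 is bumped to row 3. In row 3, 4 replaces 5 (the leftmost entry greater than 4); 5 is bumped to row 4. 5 starts a new row 4. The new tableau is [[2], [3], [4], [5]].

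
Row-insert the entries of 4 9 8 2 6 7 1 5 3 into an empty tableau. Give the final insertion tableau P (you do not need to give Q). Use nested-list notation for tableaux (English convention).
P = [[1, 3, 7], [2, 5], [4, 6], [8], [9]]

Insert 4: appended to row 1. P = [[4]].
Insert 9: appended to row 1. P = [[4, 9]].
Insert 8: 8 bumps 9 from row 1; 9 starts row 2. P = [[4, 8], [9]].
Insert 2: 2 bumps 4 from row 1; 4 bumps 9 from row 2; 9 starts row 3. P = [[2, 8], [4], [9]].
Insert 6: 6 bumps 8 from row 1; 8 appends to row 2. P = [[2, 6], [4, 8], [9]].
Insert 7: appended to row 1. P = [[2, 6, 7], [4, 8], [9]].
Insert 1: 1 bumps 2 from row 1; 2 bumps 4 from row 2; 4 bumps 9 from row 3; 9 starts row 4. P = [[1, 6, 7], [2, 8], [4], [9]].
Insert 5: 5 bumps 6 from row 1; 6 bumps 8 from row 2; 8 appends to row 3. P = [[1, 5, 7], [2, 6], [4, 8], [9]].
Insert 3: 3 bumps 5 from row 1; 5 bumps 6 from row 2; 6 bumps 8 from row 3; 8 bumps 9 from row 4; 9 starts row 5. P = [[1, 3, 7], [2, 5], [4, 6], [8], [9]].

So P = [[1, 3, 7], [2, 5], [4, 6], [8], [9]].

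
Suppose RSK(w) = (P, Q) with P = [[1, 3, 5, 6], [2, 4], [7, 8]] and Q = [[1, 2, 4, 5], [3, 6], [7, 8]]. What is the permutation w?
Reverse the RSK construction: for i from n down to 1, find the cell of Q containing i, remove the entry at that cell from P, and reverse-bump it up through P; the value ejected from row 1 is w(i).

Step i=8: Q has 8 at row 3, column 2; remove 8 from row 3 of P and reverse-bump: 8 enters row 2 and ejects 4; 4 enters row 1 and ejects 3. So w(8) = 3. P is now [[1, 4, 5, 6], [2, 8], [7]].
Step i=7: Q has 7 at row 3, column 1; remove 7 from row 3 of P and reverse-bump: 7 enters row 2 and ejects 2; 2 enters row 1 and ejects 1. So w(7) = 1. P is now [[2, 4, 5, 6], [7, 8]].
Step i=6: Q has 6 at row 2, column 2; remove 8 from row 2 of P and reverse-bump: 8 enters row 1 and ejects 6. So w(6) = 6. P is now [[2, 4, 5, 8], [7]].
Step i=5: Q has 5 at row 1, column 4; remove that cell from P, ejecting 8. So w(5) = 8. P is now [[2, 4, 5], [7]].
Step i=4: Q has 4 at row 1, column 3; remove that cell from P, ejecting 5. So w(4) = 5. P is now [[2, 4], [7]].
Step i=3: Q has 3 at row 2, column 1; remove 7 from row 2 of P and reverse-bump: 7 enters row 1 and ejects 4. So w(3) = 4. P is now [[2, 7]].
Step i=2: Q has 2 at row 1, column 2; remove that cell from P, ejecting 7. So w(2) = 7. P is now [[2]].
Step i=1: Q has 1 at row 1, column 1; remove that cell from P, ejecting 2. So w(1) = 2. P is now [].

So w = 2 7 4 5 8 6 1 3.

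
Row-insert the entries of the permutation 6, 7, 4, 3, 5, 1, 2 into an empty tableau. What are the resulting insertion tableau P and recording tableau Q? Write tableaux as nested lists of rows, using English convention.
P = [[1, 2], [3, 5], [4, 7], [6]], Q = [[1, 2], [3, 5], [4, 7], [6]]

Insert each entry of the permutation into P by Schensted row insertion, recording in Q the position of each new cell.

Insert 6: appended to row 1. P = [[6]].
Insert 7: appended to row 1. P = [[6, 7]].
Insert 4: 4 bumps 6 from row 1; 6 starts row 2. P = [[4, 7], [6]].
Insert 3: 3 bumps 4 from row 1; 4 bumps 6 from row 2; 6 starts row 3. P = [[3, 7], [4], [6]].
Insert 5: 5 bumps 7 from row 1; 7 appends to row 2. P = [[3, 5], [4, 7], [6]].
Insert 1: 1 bumps 3 from row 1; 3 bumps 4 from row 2; 4 bumps 6 from row 3; 6 starts row 4. P = [[1, 5], [3, 7], [4], [6]].
Insert 2: 2 bumps 5 from row 1; 5 bumps 7 from row 2; 7 appends to row 3. P = [[1, 2], [3, 5], [4, 7], [6]].

So P = [[1, 2], [3, 5], [4, 7], [6]], Q = [[1, 2], [3, 5], [4, 7], [6]].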